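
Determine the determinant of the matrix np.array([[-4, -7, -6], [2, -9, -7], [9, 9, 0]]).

-405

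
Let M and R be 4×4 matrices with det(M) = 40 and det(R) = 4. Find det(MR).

det(MR) = det(M)·det(R) = (40)·(4) = 160

The determinant is 160.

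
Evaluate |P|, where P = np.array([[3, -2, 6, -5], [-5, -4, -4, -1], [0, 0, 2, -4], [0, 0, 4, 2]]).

det(P) = -440

P is block upper-triangular with a 2×2 block and a 2×2 block on the diagonal, so its determinant equals the product of the determinants of the diagonal blocks.
det of the 2×2 block = -22
det of the 2×2 block = 20
det = (-22)·(20) = -440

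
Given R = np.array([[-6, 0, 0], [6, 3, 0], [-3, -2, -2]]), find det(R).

R is lower triangular, so det(R) is the product of the diagonal entries:
det = (-6) · (3) · (-2) = 36

det(R) = 36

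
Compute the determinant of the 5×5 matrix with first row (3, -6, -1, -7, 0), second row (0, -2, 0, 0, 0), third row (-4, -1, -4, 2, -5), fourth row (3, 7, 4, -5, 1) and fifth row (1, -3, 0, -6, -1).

The determinant is -282.

Expand along row 2 (it has 4 zeros):
  + (-2) · M_22   where M_22 = det([3 -1 -7 0; -4 -4 2 -5; 3 4 -5 1; 1 0 -6 -1]) = 141
det = (+1)·(-2)·(141) = -282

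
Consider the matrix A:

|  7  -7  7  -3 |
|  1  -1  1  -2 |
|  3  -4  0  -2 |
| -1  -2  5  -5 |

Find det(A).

165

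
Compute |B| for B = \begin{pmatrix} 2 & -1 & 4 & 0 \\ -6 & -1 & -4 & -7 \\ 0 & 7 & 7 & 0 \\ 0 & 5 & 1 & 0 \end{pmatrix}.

|B| = 392

Expand along column 4 (it has 3 zeros):
  + (-7) · M_24   where M_24 = det([2 -1 4; 0 7 7; 0 5 1]) = -56
det = (+1)·(-7)·(-56) = 392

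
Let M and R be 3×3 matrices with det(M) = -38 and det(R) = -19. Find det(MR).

722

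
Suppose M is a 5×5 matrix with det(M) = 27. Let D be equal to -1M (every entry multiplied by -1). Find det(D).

|D| = -27

For a 5×5 matrix, det(-1M) = (-1)^5·det(M) = -1·det(M).
det(D) = (-1)·(27) = -27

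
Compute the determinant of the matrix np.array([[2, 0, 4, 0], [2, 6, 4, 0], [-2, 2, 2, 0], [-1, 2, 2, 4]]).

Expand along column 4 (it has 3 zeros):
  + (4) · M_44   where M_44 = det([2 0 4; 2 6 4; -2 2 2]) = 72
det = (+1)·(4)·(72) = 288

288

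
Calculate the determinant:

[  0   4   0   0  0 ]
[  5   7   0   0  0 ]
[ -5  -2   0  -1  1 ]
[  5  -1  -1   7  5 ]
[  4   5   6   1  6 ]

The matrix is block lower-triangular with a 2×2 block and a 3×3 block on the diagonal, so its determinant equals the product of the determinants of the diagonal blocks.
det of the 2×2 block = -20
det of the 3×3 block = -79
det = (-20)·(-79) = 1580

The determinant is 1580.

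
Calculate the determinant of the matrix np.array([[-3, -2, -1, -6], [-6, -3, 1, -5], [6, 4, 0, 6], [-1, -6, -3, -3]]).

Expand along row 3 (it has 1 zero):
  + (6) · M_31   where M_31 = det([-2 -1 -6; -3 1 -5; -6 -3 -3]) = -75
  − (4) · M_32   where M_32 = det([-3 -1 -6; -6 1 -5; -1 -3 -3]) = -47
  − (6) · M_34   where M_34 = det([-3 -2 -1; -6 -3 1; -1 -6 -3]) = -40
det = (+1)·(6)·(-75) + (-1)·(4)·(-47) + (-1)·(6)·(-40) = -22

The determinant is -22.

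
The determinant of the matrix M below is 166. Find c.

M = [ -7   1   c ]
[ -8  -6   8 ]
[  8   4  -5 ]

Expanding along the column containing c, det(M) is linear in c: det(M) = (16)·c + (38).
Set (16)·c + (38) = 166  ⇒  (16)·c = 128  ⇒  c = 8.

8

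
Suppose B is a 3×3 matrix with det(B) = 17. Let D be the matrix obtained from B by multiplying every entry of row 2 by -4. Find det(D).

det(D) = -68

Scaling one row by -4 multiplies the determinant by -4.
det(D) = (-4)·(17) = -68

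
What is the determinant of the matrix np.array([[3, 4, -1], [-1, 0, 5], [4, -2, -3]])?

The determinant is 96.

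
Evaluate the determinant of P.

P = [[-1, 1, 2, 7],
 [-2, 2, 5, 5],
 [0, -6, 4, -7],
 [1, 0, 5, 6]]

The determinant is -485.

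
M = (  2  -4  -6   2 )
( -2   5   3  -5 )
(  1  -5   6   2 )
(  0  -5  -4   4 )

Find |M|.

Expand along row 4 (it has 1 zero):
  + (-5) · M_42   where M_42 = det([2 -6 2; -2 3 -5; 1 6 2]) = 48
  − (-4) · M_43   where M_43 = det([2 -4 2; -2 5 -5; 1 -5 2]) = -16
  + (4) · M_44   where M_44 = det([2 -4 -6; -2 5 3; 1 -5 6]) = 0
det = (+1)·(-5)·(48) + (-1)·(-4)·(-16) + (+1)·(4)·(0) = -304

|M| = -304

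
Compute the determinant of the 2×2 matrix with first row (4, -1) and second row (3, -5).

-17

det = 4·(-5) − (-1)·3 = -20 − (-3) = -17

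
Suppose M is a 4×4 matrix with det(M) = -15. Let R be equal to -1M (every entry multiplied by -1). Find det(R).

-15

For a 4×4 matrix, det(-1M) = (-1)^4·det(M) = 1·det(M).
det(R) = (1)·(-15) = -15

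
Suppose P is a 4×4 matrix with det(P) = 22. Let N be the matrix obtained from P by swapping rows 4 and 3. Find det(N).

|N| = -22

Swapping two rows multiplies the determinant by −1.
det(N) = (-1)·(22) = -22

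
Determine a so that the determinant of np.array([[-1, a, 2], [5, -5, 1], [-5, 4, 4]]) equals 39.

Expanding along the column containing a, det(A) is linear in a: det(A) = (-25)·a + (14).
Set (-25)·a + (14) = 39  ⇒  (-25)·a = 25  ⇒  a = -1.

-1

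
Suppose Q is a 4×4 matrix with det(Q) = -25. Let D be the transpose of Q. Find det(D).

The determinant is -25.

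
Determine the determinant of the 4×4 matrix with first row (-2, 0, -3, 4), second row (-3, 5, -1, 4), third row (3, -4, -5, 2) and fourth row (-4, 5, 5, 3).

The determinant is 279.

Expand along row 1 (it has 1 zero):
  + (-2) · M_11   where M_11 = det([5 -1 4; -4 -5 2; 5 5 3]) = -127
  + (-3) · M_13   where M_13 = det([-3 5 4; 3 -4 2; -4 5 3]) = -23
  − (4) · M_14   where M_14 = det([-3 5 -1; 3 -4 -5; -4 5 5]) = 11
det = (+1)·(-2)·(-127) + (+1)·(-3)·(-23) + (-1)·(4)·(11) = 279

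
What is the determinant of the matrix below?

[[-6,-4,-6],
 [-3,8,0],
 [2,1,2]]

-6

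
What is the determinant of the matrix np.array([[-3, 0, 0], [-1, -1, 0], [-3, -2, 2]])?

The matrix is lower triangular, so the determinant is the product of the diagonal entries:
det = (-3) · (-1) · (2) = 6

The determinant is 6.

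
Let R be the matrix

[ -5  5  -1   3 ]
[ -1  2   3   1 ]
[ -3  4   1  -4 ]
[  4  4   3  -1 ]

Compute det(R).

|R| = 711

Expand along row 1:
  + (-5) · M_11   where M_11 = det([2 3 1; 4 1 -4; 4 3 -1]) = -6
  − (5) · M_12   where M_12 = det([-1 3 1; -3 1 -4; 4 3 -1]) = -81
  + (-1) · M_13   where M_13 = det([-1 2 1; -3 4 -4; 4 4 -1]) = -78
  − (3) · M_14   where M_14 = det([-1 2 3; -3 4 1; 4 4 3]) = -66
det = (+1)·(-5)·(-6) + (-1)·(5)·(-81) + (+1)·(-1)·(-78) + (-1)·(3)·(-66) = 711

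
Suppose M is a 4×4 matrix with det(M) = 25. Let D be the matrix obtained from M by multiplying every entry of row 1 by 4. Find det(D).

Scaling one row by 4 multiplies the determinant by 4.
det(D) = (4)·(25) = 100

100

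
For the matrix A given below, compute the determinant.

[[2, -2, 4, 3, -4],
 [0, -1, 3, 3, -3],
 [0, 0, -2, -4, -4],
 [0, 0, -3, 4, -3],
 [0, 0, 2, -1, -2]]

A is block upper-triangular with a 2×2 block and a 3×3 block on the diagonal, so its determinant equals the product of the determinants of the diagonal blocks.
det of the 2×2 block = -2
det of the 3×3 block = 90
det = (-2)·(90) = -180

det(A) = -180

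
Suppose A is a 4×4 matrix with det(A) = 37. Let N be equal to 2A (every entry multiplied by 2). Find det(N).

592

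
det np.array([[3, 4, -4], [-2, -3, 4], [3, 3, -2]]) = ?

Expand along column 1:
  + 3 · |-3 4; 3 -2| = 3·(6 − 12) = -18
  − (-2) · |4 -4; 3 -2| = −(-2)·(-8 − (-12)) = 8
  + 3 · |4 -4; -3 4| = 3·(16 − 12) = 12
Sum: (-18) + (8) + (12) = 2

The determinant is 2.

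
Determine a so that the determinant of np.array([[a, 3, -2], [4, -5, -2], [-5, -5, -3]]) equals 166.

2

Expanding along the row containing a, det(M) is linear in a: det(M) = (5)·a + (156).
Set (5)·a + (156) = 166  ⇒  (5)·a = 10  ⇒  a = 2.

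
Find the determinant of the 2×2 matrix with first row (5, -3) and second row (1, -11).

-52

det = 5·(-11) − (-3)·1 = -55 − (-3) = -52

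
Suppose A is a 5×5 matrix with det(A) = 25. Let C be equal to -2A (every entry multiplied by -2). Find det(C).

For a 5×5 matrix, det(-2A) = (-2)^5·det(A) = -32·det(A).
det(C) = (-32)·(25) = -800

-800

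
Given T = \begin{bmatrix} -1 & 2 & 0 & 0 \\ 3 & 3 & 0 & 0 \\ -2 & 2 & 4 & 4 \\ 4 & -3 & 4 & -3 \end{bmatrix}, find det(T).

T is block lower-triangular with a 2×2 block and a 2×2 block on the diagonal, so its determinant equals the product of the determinants of the diagonal blocks.
det of the 2×2 block = -9
det of the 2×2 block = -28
det = (-9)·(-28) = 252

252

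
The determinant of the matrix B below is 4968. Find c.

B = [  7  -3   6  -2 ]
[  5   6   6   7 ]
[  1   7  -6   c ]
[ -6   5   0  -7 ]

Expanding along the column containing c, det(B) is linear in c: det(B) = (-264)·c + (7344).
Set (-264)·c + (7344) = 4968  ⇒  (-264)·c = -2376  ⇒  c = 9.

c = 9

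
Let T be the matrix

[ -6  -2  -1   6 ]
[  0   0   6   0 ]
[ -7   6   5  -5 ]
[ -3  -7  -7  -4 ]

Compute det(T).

-4692

Expand along row 2 (it has 3 zeros):
  − (6) · M_23   where M_23 = det([-6 -2 6; -7 6 -5; -3 -7 -4]) = 782
det = (-1)·(6)·(782) = -4692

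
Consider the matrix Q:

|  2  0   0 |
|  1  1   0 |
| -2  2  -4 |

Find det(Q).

Q is lower triangular, so det(Q) is the product of the diagonal entries:
det = (2) · (1) · (-4) = -8

det(Q) = -8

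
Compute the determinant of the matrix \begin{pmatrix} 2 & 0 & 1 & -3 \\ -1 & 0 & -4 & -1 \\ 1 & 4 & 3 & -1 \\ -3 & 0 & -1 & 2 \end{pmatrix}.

Expand along column 2 (it has 3 zeros):
  − (4) · M_32   where M_32 = det([2 1 -3; -1 -4 -1; -3 -1 2]) = 20
det = (-1)·(4)·(20) = -80

-80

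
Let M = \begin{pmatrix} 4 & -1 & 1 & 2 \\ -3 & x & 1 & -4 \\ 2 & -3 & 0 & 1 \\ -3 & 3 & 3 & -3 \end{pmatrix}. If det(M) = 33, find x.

Expanding along the column containing x, det(M) is linear in x: det(M) = (3)·x + (54).
Set (3)·x + (54) = 33  ⇒  (3)·x = -21  ⇒  x = -7.

x = -7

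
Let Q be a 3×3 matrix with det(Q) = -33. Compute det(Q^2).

det(Q^2) = (det Q)^2 = (-33)^2 = 1089

The determinant is 1089.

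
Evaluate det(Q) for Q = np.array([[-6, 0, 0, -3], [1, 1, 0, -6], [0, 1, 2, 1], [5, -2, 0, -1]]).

198

Expand along column 3 (it has 3 zeros):
  + (2) · M_33   where M_33 = det([-6 0 -3; 1 1 -6; 5 -2 -1]) = 99
det = (+1)·(2)·(99) = 198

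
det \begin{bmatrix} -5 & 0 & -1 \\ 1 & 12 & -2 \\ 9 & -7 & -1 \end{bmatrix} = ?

Expand along row 1:
  + (-5) · |12 -2; -7 -1| = (-5)·(-12 − 14) = 130
  + (-1) · |1 12; 9 -7| = (-1)·(-7 − 108) = 115
Sum: (130) + (115) = 245

245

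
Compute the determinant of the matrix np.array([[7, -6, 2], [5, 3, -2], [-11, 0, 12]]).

Expand along row 3:
  + (-11) · |-6 2; 3 -2| = (-11)·(12 − 6) = -66
  + 12 · |7 -6; 5 3| = 12·(21 − (-30)) = 612
Sum: (-66) + (612) = 546

The determinant is 546.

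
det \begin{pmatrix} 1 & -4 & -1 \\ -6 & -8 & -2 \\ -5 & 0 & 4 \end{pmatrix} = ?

-128

Expand along column 2:
  − (-4) · |-6 -2; -5 4| = −(-4)·(-24 − 10) = -136
  + (-8) · |1 -1; -5 4| = (-8)·(4 − 5) = 8
Sum: (-136) + (8) = -128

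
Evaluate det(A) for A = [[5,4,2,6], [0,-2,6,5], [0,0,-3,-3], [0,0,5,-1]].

det(A) = -180

A is block upper-triangular with a 2×2 block and a 2×2 block on the diagonal, so its determinant equals the product of the determinants of the diagonal blocks.
det of the 2×2 block = -10
det of the 2×2 block = 18
det = (-10)·(18) = -180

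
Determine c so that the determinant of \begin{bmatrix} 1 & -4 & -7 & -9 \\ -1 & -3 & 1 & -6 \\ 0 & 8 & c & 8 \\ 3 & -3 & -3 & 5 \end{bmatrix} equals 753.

c = -9

Expanding along the column containing c, det(M) is linear in c: det(M) = (-89)·c + (-48).
Set (-89)·c + (-48) = 753  ⇒  (-89)·c = 801  ⇒  c = -9.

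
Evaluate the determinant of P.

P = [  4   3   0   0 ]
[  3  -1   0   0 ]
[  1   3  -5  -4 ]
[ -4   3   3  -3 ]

|P| = -351

P is block lower-triangular with a 2×2 block and a 2×2 block on the diagonal, so its determinant equals the product of the determinants of the diagonal blocks.
det of the 2×2 block = -13
det of the 2×2 block = 27
det = (-13)·(27) = -351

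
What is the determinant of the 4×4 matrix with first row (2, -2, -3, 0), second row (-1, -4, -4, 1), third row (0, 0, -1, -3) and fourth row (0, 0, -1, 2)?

50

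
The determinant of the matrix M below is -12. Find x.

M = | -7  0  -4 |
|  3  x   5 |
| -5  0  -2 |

2

Expanding along the row containing x, det(M) is linear in x: det(M) = (-6)·x + (0).
Set (-6)·x + (0) = -12  ⇒  (-6)·x = -12  ⇒  x = 2.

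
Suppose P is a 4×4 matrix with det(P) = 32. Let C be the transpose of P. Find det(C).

det(Pᵀ) = det(P).
det(C) = (1)·(32) = 32

|C| = 32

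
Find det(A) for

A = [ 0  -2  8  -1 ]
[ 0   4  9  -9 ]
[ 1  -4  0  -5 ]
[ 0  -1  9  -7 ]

215

Expand along column 1 (it has 3 zeros):
  + (1) · M_31   where M_31 = det([-2 8 -1; 4 9 -9; -1 9 -7]) = 215
det = (+1)·(1)·(215) = 215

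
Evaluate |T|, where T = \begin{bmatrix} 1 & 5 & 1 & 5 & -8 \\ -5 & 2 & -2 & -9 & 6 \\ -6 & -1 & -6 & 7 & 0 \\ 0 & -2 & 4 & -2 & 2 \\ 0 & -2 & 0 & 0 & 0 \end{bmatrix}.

Expand along row 5 (it has 4 zeros):
  − (-2) · M_52   where M_52 = det([1 1 5 -8; -5 -2 -9 6; -6 -6 7 0; 0 4 -2 2]) = 1894
det = (-1)·(-2)·(1894) = 3788

|T| = 3788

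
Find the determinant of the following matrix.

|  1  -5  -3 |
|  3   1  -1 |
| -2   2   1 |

The determinant is -16.

Expand along column 1:
  + 1 · |1 -1; 2 1| = 1·(1 − (-2)) = 3
  − 3 · |-5 -3; 2 1| = −3·(-5 − (-6)) = -3
  + (-2) · |-5 -3; 1 -1| = (-2)·(5 − (-3)) = -16
Sum: (3) + (-3) + (-16) = -16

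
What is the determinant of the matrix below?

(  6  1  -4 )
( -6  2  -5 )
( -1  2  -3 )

Expand along column 1:
  + 6 · |2 -5; 2 -3| = 6·(-6 − (-10)) = 24
  − (-6) · |1 -4; 2 -3| = −(-6)·(-3 − (-8)) = 30
  + (-1) · |1 -4; 2 -5| = (-1)·(-5 − (-8)) = -3
Sum: (24) + (30) + (-3) = 51

51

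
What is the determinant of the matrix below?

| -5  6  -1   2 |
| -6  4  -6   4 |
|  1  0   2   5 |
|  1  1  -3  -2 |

624

Expand along row 3 (it has 1 zero):
  + (1) · M_31   where M_31 = det([6 -1 2; 4 -6 4; 1 -3 -2]) = 120
  + (2) · M_33   where M_33 = det([-5 6 2; -6 4 4; 1 1 -2]) = -8
  − (5) · M_34   where M_34 = det([-5 6 -1; -6 4 -6; 1 1 -3]) = -104
det = (+1)·(1)·(120) + (+1)·(2)·(-8) + (-1)·(5)·(-104) = 624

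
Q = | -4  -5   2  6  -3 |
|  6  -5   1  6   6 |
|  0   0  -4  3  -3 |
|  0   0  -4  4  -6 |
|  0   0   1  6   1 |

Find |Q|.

-4100

Q is block upper-triangular with a 2×2 block and a 3×3 block on the diagonal, so its determinant equals the product of the determinants of the diagonal blocks.
det of the 2×2 block = 50
det of the 3×3 block = -82
det = (50)·(-82) = -4100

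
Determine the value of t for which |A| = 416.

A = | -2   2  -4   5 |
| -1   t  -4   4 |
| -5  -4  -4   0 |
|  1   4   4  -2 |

t = -8

Expanding along the column containing t, det(A) is linear in t: det(A) = (-56)·t + (-32).
Set (-56)·t + (-32) = 416  ⇒  (-56)·t = 448  ⇒  t = -8.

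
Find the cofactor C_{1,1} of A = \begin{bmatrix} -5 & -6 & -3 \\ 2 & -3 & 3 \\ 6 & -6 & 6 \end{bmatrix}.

0

Delete row 1 and column 1; the remaining 2×2 submatrix is [-3 3; -6 6].
Its determinant is (-3)·6 − 3·(-6) = 0.
The cofactor carries sign (−1)^(1+1) = +1, so C_{1,1} = +(0) = 0.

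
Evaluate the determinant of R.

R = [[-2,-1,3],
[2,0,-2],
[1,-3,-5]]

The determinant is -14.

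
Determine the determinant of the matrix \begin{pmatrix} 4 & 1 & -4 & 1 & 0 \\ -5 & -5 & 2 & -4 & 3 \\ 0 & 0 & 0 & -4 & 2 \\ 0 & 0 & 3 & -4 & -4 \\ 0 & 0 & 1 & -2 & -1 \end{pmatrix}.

The matrix is block upper-triangular with a 2×2 block and a 3×3 block on the diagonal, so its determinant equals the product of the determinants of the diagonal blocks.
det of the 2×2 block = -15
det of the 3×3 block = 0
det = (-15)·(0) = 0

The determinant is 0.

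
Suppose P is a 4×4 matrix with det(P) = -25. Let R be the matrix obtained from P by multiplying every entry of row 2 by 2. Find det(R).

det(R) = -50

Scaling one row by 2 multiplies the determinant by 2.
det(R) = (2)·(-25) = -50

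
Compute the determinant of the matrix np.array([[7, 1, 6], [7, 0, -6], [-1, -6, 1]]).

Expand along row 2:
  − 7 · |1 6; -6 1| = −7·(1 − (-36)) = -259
  − (-6) · |7 1; -1 -6| = −(-6)·(-42 − (-1)) = -246
Sum: (-259) + (-246) = -505

The determinant is -505.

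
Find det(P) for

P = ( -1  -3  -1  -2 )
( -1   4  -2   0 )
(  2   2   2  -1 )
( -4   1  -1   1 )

det(P) = -110

Expand along row 2 (it has 1 zero):
  − (-1) · M_21   where M_21 = det([-3 -1 -2; 2 2 -1; 1 -1 1]) = 8
  + (4) · M_22   where M_22 = det([-1 -1 -2; 2 2 -1; -4 -1 1]) = -15
  − (-2) · M_23   where M_23 = det([-1 -3 -2; 2 2 -1; -4 1 1]) = -29
det = (-1)·(-1)·(8) + (+1)·(4)·(-15) + (-1)·(-2)·(-29) = -110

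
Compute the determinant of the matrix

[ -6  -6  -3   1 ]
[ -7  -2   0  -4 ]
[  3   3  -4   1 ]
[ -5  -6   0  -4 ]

Expand along column 3 (it has 2 zeros):
  + (-3) · M_13   where M_13 = det([-7 -2 -4; 3 3 1; -5 -6 -4]) = 40
  + (-4) · M_33   where M_33 = det([-6 -6 1; -7 -2 -4; -5 -6 -4]) = 176
det = (+1)·(-3)·(40) + (+1)·(-4)·(176) = -824

-824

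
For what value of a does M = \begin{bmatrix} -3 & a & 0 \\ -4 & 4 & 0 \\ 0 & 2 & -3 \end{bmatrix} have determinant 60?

Expanding along the row containing a, det(M) is linear in a: det(M) = (-12)·a + (36).
Set (-12)·a + (36) = 60  ⇒  (-12)·a = 24  ⇒  a = -2.

-2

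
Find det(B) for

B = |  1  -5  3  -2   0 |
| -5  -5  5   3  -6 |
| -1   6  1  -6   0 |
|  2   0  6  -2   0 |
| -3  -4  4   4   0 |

The determinant is -6828.

Expand along column 5 (it has 4 zeros):
  − (-6) · M_25   where M_25 = det([1 -5 3 -2; -1 6 1 -6; 2 0 6 -2; -3 -4 4 4]) = -1138
det = (-1)·(-6)·(-1138) = -6828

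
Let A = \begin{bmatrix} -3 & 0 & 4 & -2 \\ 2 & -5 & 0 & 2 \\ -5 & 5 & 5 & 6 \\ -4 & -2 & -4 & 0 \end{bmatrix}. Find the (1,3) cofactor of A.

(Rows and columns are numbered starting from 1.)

The cofactor is 204.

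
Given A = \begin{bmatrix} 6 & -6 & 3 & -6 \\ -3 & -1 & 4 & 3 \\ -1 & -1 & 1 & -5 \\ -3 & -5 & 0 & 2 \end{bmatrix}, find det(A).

The determinant is 1338.

Expand along row 4 (it has 1 zero):
  − (-3) · M_41   where M_41 = det([-6 3 -6; -1 4 3; -1 1 -5]) = 96
  + (-5) · M_42   where M_42 = det([6 3 -6; -3 4 3; -1 1 -5]) = -198
  + (2) · M_44   where M_44 = det([6 -6 3; -3 -1 4; -1 -1 1]) = 30
det = (-1)·(-3)·(96) + (+1)·(-5)·(-198) + (+1)·(2)·(30) = 1338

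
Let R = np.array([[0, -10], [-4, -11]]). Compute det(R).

-40

det(R) = 0·(-11) − (-10)·(-4) = 0 − 40 = -40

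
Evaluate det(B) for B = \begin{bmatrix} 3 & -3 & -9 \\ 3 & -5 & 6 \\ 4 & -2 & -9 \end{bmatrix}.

Expand along row 1:
  + 3 · |-5 6; -2 -9| = 3·(45 − (-12)) = 171
  − (-3) · |3 6; 4 -9| = −(-3)·(-27 − 24) = -153
  + (-9) · |3 -5; 4 -2| = (-9)·(-6 − (-20)) = -126
Sum: (171) + (-153) + (-126) = -108

det(B) = -108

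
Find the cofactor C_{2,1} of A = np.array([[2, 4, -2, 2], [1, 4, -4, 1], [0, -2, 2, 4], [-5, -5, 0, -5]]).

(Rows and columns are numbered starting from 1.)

Delete row 2 and column 1; the remaining 3×3 submatrix is [4 -2 2; -2 2 4; -5 0 -5].
Its determinant is 40.
The cofactor carries sign (−1)^(2+1) = −1, so C_{2,1} = −(40) = -40.

-40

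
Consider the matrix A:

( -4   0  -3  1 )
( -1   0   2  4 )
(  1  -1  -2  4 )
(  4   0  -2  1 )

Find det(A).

-97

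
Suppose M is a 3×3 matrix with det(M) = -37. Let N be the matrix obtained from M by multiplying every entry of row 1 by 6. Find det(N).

Scaling one row by 6 multiplies the determinant by 6.
det(N) = (6)·(-37) = -222

det(N) = -222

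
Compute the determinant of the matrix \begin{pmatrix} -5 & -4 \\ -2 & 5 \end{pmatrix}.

-33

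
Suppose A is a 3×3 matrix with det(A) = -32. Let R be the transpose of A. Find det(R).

det(R) = -32

det(Aᵀ) = det(A).
det(R) = (1)·(-32) = -32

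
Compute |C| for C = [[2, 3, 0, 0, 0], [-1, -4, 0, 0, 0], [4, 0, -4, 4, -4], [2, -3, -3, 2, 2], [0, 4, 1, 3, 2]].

det(C) = -420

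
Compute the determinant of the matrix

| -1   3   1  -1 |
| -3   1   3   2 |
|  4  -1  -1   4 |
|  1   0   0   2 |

Expand along row 4 (it has 2 zeros):
  − (1) · M_41   where M_41 = det([3 1 -1; 1 3 2; -1 -1 4]) = 34
  + (2) · M_44   where M_44 = det([-1 3 1; -3 1 3; 4 -1 -1]) = 24
det = (-1)·(1)·(34) + (+1)·(2)·(24) = 14

The determinant is 14.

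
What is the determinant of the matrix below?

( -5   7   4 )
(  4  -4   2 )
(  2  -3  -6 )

Expand along row 1:
  + (-5) · |-4 2; -3 -6| = (-5)·(24 − (-6)) = -150
  − 7 · |4 2; 2 -6| = −7·(-24 − 4) = 196
  + 4 · |4 -4; 2 -3| = 4·(-12 − (-8)) = -16
Sum: (-150) + (196) + (-16) = 30

30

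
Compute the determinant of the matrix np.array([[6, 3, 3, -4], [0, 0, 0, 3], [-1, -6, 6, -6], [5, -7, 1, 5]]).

The determinant is 1260.

Expand along row 2 (it has 3 zeros):
  + (3) · M_24   where M_24 = det([6 3 3; -1 -6 6; 5 -7 1]) = 420
det = (+1)·(3)·(420) = 1260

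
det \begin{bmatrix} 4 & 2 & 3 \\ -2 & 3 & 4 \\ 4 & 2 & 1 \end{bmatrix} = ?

The determinant is -32.

Expand along column 1:
  + 4 · |3 4; 2 1| = 4·(3 − 8) = -20
  − (-2) · |2 3; 2 1| = −(-2)·(2 − 6) = -8
  + 4 · |2 3; 3 4| = 4·(8 − 9) = -4
Sum: (-20) + (-8) + (-4) = -32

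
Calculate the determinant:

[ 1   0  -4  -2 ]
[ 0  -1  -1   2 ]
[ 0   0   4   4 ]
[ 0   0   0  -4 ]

16

The matrix is upper triangular, so the determinant is the product of the diagonal entries:
det = (1) · (-1) · (4) · (-4) = 16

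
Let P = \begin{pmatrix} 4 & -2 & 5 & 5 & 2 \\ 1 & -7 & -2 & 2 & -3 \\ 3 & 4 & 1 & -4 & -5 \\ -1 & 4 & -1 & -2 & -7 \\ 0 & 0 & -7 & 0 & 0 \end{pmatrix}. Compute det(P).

10262

Expand along row 5 (it has 4 zeros):
  + (-7) · M_53   where M_53 = det([4 -2 5 2; 1 -7 2 -3; 3 4 -4 -5; -1 4 -2 -7]) = -1466
det = (+1)·(-7)·(-1466) = 10262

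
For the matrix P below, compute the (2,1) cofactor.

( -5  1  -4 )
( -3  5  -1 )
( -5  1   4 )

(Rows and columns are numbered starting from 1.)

Delete row 2 and column 1; the remaining 2×2 submatrix is [1 -4; 1 4].
Its determinant is 1·4 − (-4)·1 = 8.
The cofactor carries sign (−1)^(2+1) = −1, so C_{2,1} = −(8) = -8.

-8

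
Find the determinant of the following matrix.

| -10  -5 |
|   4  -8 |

det = (-10)·(-8) − (-5)·4 = 80 − (-20) = 100

100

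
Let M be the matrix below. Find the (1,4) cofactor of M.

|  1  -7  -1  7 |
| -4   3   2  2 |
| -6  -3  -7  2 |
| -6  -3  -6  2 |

Delete row 1 and column 4; the remaining 3×3 submatrix is [-4 3 2; -6 -3 -7; -6 -3 -6].
Its determinant is 30.
The cofactor carries sign (−1)^(1+4) = −1, so C_{1,4} = −(30) = -30.

The cofactor is -30.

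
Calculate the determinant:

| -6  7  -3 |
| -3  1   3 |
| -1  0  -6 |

Expand along column 2:
  − 7 · |-3 3; -1 -6| = −7·(18 − (-3)) = -147
  + 1 · |-6 -3; -1 -6| = 1·(36 − 3) = 33
Sum: (-147) + (33) = -114

-114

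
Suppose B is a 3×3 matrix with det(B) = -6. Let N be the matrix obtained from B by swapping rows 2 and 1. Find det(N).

Swapping two rows multiplies the determinant by −1.
det(N) = (-1)·(-6) = 6

det(N) = 6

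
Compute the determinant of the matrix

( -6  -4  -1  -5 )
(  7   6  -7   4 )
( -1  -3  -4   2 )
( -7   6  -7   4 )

Expand along row 1:
  + (-6) · M_11   where M_11 = det([6 -7 4; -3 -4 2; 6 -7 4]) = 0
  − (-4) · M_12   where M_12 = det([7 -7 4; -1 -4 2; -7 -7 4]) = -28
  + (-1) · M_13   where M_13 = det([7 6 4; -1 -3 2; -7 6 4]) = -336
  − (-5) · M_14   where M_14 = det([7 6 -7; -1 -3 -4; -7 6 -7]) = 630
det = (+1)·(-6)·(0) + (-1)·(-4)·(-28) + (+1)·(-1)·(-336) + (-1)·(-5)·(630) = 3374

3374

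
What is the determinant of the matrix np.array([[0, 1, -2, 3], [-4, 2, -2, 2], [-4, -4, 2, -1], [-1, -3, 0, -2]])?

134

Expand along row 1 (it has 1 zero):
  − (1) · M_12   where M_12 = det([-4 -2 2; -4 2 -1; -1 0 -2]) = 34
  + (-2) · M_13   where M_13 = det([-4 2 2; -4 -4 -1; -1 -3 -2]) = -18
  − (3) · M_14   where M_14 = det([-4 2 -2; -4 -4 2; -1 -3 0]) = -44
det = (-1)·(1)·(34) + (+1)·(-2)·(-18) + (-1)·(3)·(-44) = 134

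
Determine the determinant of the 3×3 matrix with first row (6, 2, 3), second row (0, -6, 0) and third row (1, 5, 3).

Expand along row 2:
  + (-6) · |6 3; 1 3| = (-6)·(18 − 3) = -90

-90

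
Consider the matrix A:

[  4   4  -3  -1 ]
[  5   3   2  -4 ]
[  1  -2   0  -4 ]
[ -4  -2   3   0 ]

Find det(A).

The determinant is -219.

Expand along row 3 (it has 1 zero):
  + (1) · M_31   where M_31 = det([4 -3 -1; 3 2 -4; -2 3 0]) = 11
  − (-2) · M_32   where M_32 = det([4 -3 -1; 5 2 -4; -4 3 0]) = -23
  − (-4) · M_34   where M_34 = det([4 4 -3; 5 3 2; -4 -2 3]) = -46
det = (+1)·(1)·(11) + (-1)·(-2)·(-23) + (-1)·(-4)·(-46) = -219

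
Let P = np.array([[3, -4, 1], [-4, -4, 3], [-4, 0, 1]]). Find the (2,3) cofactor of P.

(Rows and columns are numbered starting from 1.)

Delete row 2 and column 3; the remaining 2×2 submatrix is [3 -4; -4 0].
Its determinant is 3·0 − (-4)·(-4) = -16.
The cofactor carries sign (−1)^(2+3) = −1, so C_{2,3} = −(-16) = 16.

16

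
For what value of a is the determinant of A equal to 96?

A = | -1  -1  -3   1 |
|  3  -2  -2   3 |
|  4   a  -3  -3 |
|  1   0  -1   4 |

Expanding along the row containing a, det(A) is linear in a: det(A) = (-31)·a + (-152).
Set (-31)·a + (-152) = 96  ⇒  (-31)·a = 248  ⇒  a = -8.

a = -8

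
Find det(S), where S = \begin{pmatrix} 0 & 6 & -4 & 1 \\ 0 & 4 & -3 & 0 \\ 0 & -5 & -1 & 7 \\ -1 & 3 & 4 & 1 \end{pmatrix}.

Expand along column 1 (it has 3 zeros):
  − (-1) · M_41   where M_41 = det([6 -4 1; 4 -3 0; -5 -1 7]) = -33
det = (-1)·(-1)·(-33) = -33

The determinant is -33.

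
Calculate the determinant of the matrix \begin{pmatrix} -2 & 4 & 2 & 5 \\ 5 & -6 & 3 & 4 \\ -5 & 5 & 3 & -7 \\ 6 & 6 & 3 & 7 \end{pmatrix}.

Expand along row 1:
  + (-2) · M_11   where M_11 = det([-6 3 4; 5 3 -7; 6 3 7]) = -495
  − (4) · M_12   where M_12 = det([5 3 4; -5 3 -7; 6 3 7]) = 57
  + (2) · M_13   where M_13 = det([5 -6 4; -5 5 -7; 6 6 7]) = 187
  − (5) · M_14   where M_14 = det([5 -6 3; -5 5 3; 6 6 3]) = -393
det = (+1)·(-2)·(-495) + (-1)·(4)·(57) + (+1)·(2)·(187) + (-1)·(5)·(-393) = 3101

3101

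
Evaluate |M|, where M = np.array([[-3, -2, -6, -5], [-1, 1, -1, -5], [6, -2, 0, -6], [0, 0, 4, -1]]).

Expand along row 4 (it has 2 zeros):
  − (4) · M_43   where M_43 = det([-3 -2 -5; -1 1 -5; 6 -2 -6]) = 140
  + (-1) · M_44   where M_44 = det([-3 -2 -6; -1 1 -1; 6 -2 0]) = 42
det = (-1)·(4)·(140) + (+1)·(-1)·(42) = -602

-602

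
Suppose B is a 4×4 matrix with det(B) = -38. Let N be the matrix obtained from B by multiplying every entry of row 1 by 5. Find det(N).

The determinant is -190.

Scaling one row by 5 multiplies the determinant by 5.
det(N) = (5)·(-38) = -190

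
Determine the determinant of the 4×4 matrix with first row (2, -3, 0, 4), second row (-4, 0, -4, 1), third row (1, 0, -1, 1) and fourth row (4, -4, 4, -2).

Expand along column 2 (it has 2 zeros):
  − (-3) · M_12   where M_12 = det([-4 -4 1; 1 -1 1; 4 4 -2]) = -8
  + (-4) · M_42   where M_42 = det([2 0 4; -4 -4 1; 1 -1 1]) = 26
det = (-1)·(-3)·(-8) + (+1)·(-4)·(26) = -128

-128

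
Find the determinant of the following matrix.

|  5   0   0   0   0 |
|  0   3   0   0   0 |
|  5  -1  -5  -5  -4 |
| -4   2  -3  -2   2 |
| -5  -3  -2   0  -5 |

915

The matrix is block lower-triangular with a 2×2 block and a 3×3 block on the diagonal, so its determinant equals the product of the determinants of the diagonal blocks.
det of the 2×2 block = 15
det of the 3×3 block = 61
det = (15)·(61) = 915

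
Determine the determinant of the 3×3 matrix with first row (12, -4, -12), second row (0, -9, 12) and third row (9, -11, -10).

1260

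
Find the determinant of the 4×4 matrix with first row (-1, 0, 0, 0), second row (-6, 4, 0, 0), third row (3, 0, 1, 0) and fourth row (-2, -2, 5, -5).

20

The matrix is lower triangular, so the determinant is the product of the diagonal entries:
det = (-1) · (4) · (1) · (-5) = 20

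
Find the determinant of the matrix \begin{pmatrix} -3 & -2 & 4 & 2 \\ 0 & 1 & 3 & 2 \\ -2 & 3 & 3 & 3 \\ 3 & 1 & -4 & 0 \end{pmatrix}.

Expand along row 2 (it has 1 zero):
  + (1) · M_22   where M_22 = det([-3 4 2; -2 3 3; 3 -4 0]) = -2
  − (3) · M_23   where M_23 = det([-3 -2 2; -2 3 3; 3 1 0]) = -31
  + (2) · M_24   where M_24 = det([-3 -2 4; -2 3 3; 3 1 -4]) = -1
det = (+1)·(1)·(-2) + (-1)·(3)·(-31) + (+1)·(2)·(-1) = 89

89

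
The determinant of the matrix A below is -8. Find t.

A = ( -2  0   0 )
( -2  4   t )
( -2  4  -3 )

Expanding along the row containing t, det(A) is linear in t: det(A) = (8)·t + (24).
Set (8)·t + (24) = -8  ⇒  (8)·t = -32  ⇒  t = -4.

-4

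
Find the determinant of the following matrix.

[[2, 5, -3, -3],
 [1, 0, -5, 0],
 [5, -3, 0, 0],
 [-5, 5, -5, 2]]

Expand along row 2 (it has 2 zeros):
  − (1) · M_21   where M_21 = det([5 -3 -3; -3 0 0; 5 -5 2]) = -63
  − (-5) · M_23   where M_23 = det([2 5 -3; 5 -3 0; -5 5 2]) = -92
det = (-1)·(1)·(-63) + (-1)·(-5)·(-92) = -397

The determinant is -397.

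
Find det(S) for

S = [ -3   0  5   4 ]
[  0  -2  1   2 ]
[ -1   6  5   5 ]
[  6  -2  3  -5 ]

Expand along row 1 (it has 1 zero):
  + (-3) · M_11   where M_11 = det([-2 1 2; 6 5 5; -2 3 -5]) = 156
  + (5) · M_13   where M_13 = det([0 -2 2; -1 6 5; 6 -2 -5]) = -118
  − (4) · M_14   where M_14 = det([0 -2 1; -1 6 5; 6 -2 3]) = -100
det = (+1)·(-3)·(156) + (+1)·(5)·(-118) + (-1)·(4)·(-100) = -658

-658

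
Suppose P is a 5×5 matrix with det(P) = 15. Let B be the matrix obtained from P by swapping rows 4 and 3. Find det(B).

Swapping two rows multiplies the determinant by −1.
det(B) = (-1)·(15) = -15

|B| = -15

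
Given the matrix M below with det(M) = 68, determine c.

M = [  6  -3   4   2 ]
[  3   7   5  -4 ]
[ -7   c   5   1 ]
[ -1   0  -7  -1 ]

1

Expanding along the row containing c, det(M) is linear in c: det(M) = (202)·c + (-134).
Set (202)·c + (-134) = 68  ⇒  (202)·c = 202  ⇒  c = 1.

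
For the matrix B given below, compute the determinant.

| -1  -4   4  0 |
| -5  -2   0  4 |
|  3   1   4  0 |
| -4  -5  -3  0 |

Expand along column 4 (it has 3 zeros):
  + (4) · M_24   where M_24 = det([-1 -4 4; 3 1 4; -4 -5 -3]) = -33
det = (+1)·(4)·(-33) = -132

det(B) = -132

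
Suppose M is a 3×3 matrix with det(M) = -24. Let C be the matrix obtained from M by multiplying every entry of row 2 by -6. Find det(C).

The determinant is 144.

Scaling one row by -6 multiplies the determinant by -6.
det(C) = (-6)·(-24) = 144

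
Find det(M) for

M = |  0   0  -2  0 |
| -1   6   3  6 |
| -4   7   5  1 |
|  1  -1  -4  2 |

Expand along row 1 (it has 3 zeros):
  + (-2) · M_13   where M_13 = det([-1 6 6; -4 7 1; 1 -1 2]) = 21
det = (+1)·(-2)·(21) = -42

The determinant is -42.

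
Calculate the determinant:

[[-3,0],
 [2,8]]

det = (-3)·8 − 0·2 = -24 − 0 = -24

The determinant is -24.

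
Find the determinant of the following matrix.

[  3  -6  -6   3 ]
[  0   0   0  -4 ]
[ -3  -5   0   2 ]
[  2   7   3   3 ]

Expand along row 2 (it has 3 zeros):
  + (-4) · M_24   where M_24 = det([3 -6 -6; -3 -5 0; 2 7 3]) = -33
det = (+1)·(-4)·(-33) = 132

132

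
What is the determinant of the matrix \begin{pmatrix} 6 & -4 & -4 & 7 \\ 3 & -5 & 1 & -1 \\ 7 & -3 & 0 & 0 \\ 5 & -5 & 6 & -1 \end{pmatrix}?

-978

Expand along row 3 (it has 2 zeros):
  + (7) · M_31   where M_31 = det([-4 -4 7; -5 1 -1; -5 6 -1]) = -195
  − (-3) · M_32   where M_32 = det([6 -4 7; 3 1 -1; 5 6 -1]) = 129
det = (+1)·(7)·(-195) + (-1)·(-3)·(129) = -978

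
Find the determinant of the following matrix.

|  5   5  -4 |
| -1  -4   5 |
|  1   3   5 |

-129

Expand along row 1:
  + 5 · |-4 5; 3 5| = 5·(-20 − 15) = -175
  − 5 · |-1 5; 1 5| = −5·(-5 − 5) = 50
  + (-4) · |-1 -4; 1 3| = (-4)·(-3 − (-4)) = -4
Sum: (-175) + (50) + (-4) = -129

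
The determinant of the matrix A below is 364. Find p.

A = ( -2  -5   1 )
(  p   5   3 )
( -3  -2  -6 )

Expanding along the column containing p, det(A) is linear in p: det(A) = (-32)·p + (108).
Set (-32)·p + (108) = 364  ⇒  (-32)·p = 256  ⇒  p = -8.

-8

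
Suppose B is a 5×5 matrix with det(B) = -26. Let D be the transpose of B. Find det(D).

-26

det(Bᵀ) = det(B).
det(D) = (1)·(-26) = -26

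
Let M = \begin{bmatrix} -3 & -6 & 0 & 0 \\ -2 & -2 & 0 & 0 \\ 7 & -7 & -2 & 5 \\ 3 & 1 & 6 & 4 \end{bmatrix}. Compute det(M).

M is block lower-triangular with a 2×2 block and a 2×2 block on the diagonal, so its determinant equals the product of the determinants of the diagonal blocks.
det of the 2×2 block = -6
det of the 2×2 block = -38
det = (-6)·(-38) = 228

The determinant is 228.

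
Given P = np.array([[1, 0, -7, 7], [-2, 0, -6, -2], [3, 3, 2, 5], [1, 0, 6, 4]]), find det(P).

288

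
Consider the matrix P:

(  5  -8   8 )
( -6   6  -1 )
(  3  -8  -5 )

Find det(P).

The determinant is 314.

Expand along column 1:
  + 5 · |6 -1; -8 -5| = 5·(-30 − 8) = -190
  − (-6) · |-8 8; -8 -5| = −(-6)·(40 − (-64)) = 624
  + 3 · |-8 8; 6 -1| = 3·(8 − 48) = -120
Sum: (-190) + (624) + (-120) = 314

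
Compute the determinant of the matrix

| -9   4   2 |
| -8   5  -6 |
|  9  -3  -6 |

Expand along row 1:
  + (-9) · |5 -6; -3 -6| = (-9)·(-30 − 18) = 432
  − 4 · |-8 -6; 9 -6| = −4·(48 − (-54)) = -408
  + 2 · |-8 5; 9 -3| = 2·(24 − 45) = -42
Sum: (432) + (-408) + (-42) = -18

-18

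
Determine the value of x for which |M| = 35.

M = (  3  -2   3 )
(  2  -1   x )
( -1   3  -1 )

Expanding along the row containing x, det(M) is linear in x: det(M) = (-7)·x + (14).
Set (-7)·x + (14) = 35  ⇒  (-7)·x = 21  ⇒  x = -3.

-3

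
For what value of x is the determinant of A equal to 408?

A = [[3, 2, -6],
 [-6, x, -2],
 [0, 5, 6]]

Expanding along the column containing x, det(A) is linear in x: det(A) = (18)·x + (282).
Set (18)·x + (282) = 408  ⇒  (18)·x = 126  ⇒  x = 7.

x = 7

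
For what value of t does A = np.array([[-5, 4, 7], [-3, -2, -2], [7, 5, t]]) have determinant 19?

Expanding along the row containing t, det(A) is linear in t: det(A) = (22)·t + (-113).
Set (22)·t + (-113) = 19  ⇒  (22)·t = 132  ⇒  t = 6.

6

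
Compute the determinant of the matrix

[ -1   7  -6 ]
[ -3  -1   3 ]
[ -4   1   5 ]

71

Expand along row 1:
  + (-1) · |-1 3; 1 5| = (-1)·(-5 − 3) = 8
  − 7 · |-3 3; -4 5| = −7·(-15 − (-12)) = 21
  + (-6) · |-3 -1; -4 1| = (-6)·(-3 − 4) = 42
Sum: (8) + (21) + (42) = 71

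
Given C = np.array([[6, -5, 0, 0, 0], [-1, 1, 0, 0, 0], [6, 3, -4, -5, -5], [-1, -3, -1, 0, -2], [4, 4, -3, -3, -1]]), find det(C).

The determinant is -16.

C is block lower-triangular with a 2×2 block and a 3×3 block on the diagonal, so its determinant equals the product of the determinants of the diagonal blocks.
det of the 2×2 block = 1
det of the 3×3 block = -16
det = (1)·(-16) = -16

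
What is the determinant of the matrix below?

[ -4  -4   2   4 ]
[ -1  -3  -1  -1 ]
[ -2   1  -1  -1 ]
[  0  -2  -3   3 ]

-242

Expand along row 4 (it has 1 zero):
  + (-2) · M_42   where M_42 = det([-4 2 4; -1 -1 -1; -2 -1 -1]) = -2
  − (-3) · M_43   where M_43 = det([-4 -4 4; -1 -3 -1; -2 1 -1]) = -48
  + (3) · M_44   where M_44 = det([-4 -4 2; -1 -3 -1; -2 1 -1]) = -34
det = (+1)·(-2)·(-2) + (-1)·(-3)·(-48) + (+1)·(3)·(-34) = -242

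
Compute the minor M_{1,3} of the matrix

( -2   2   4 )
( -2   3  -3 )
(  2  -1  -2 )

Delete row 1 and column 3; the remaining 2×2 submatrix is [-2 3; 2 -1].
Its determinant is (-2)·(-1) − 3·2 = -4.

The minor is -4.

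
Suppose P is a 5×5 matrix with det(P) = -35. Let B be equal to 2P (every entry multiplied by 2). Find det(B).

-1120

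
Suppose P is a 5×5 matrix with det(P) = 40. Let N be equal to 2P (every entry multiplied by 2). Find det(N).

For a 5×5 matrix, det(2P) = 2^5·det(P) = 32·det(P).
det(N) = (32)·(40) = 1280

1280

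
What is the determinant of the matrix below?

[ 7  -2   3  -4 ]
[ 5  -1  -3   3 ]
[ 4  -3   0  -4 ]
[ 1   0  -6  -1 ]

525

Expand along row 3 (it has 1 zero):
  + (4) · M_31   where M_31 = det([-2 3 -4; -1 -3 3; 0 -6 -1]) = -69
  − (-3) · M_32   where M_32 = det([7 3 -4; 5 -3 3; 1 -6 -1]) = 279
  − (-4) · M_34   where M_34 = det([7 -2 3; 5 -1 -3; 1 0 -6]) = -9
det = (+1)·(4)·(-69) + (-1)·(-3)·(279) + (-1)·(-4)·(-9) = 525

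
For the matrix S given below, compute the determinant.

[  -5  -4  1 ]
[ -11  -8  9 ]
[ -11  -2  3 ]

Expand along column 1:
  + (-5) · |-8 9; -2 3| = (-5)·(-24 − (-18)) = 30
  − (-11) · |-4 1; -2 3| = −(-11)·(-12 − (-2)) = -110
  + (-11) · |-4 1; -8 9| = (-11)·(-36 − (-8)) = 308
Sum: (30) + (-110) + (308) = 228

228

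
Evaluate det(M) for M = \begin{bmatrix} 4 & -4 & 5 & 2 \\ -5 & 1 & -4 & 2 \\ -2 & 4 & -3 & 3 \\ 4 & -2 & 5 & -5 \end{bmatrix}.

Expand along row 1:
  + (4) · M_11   where M_11 = det([1 -4 2; 4 -3 3; -2 5 -5]) = -28
  − (-4) · M_12   where M_12 = det([-5 -4 2; -2 -3 3; 4 5 -5]) = -4
  + (5) · M_13   where M_13 = det([-5 1 2; -2 4 3; 4 -2 -5]) = 48
  − (2) · M_14   where M_14 = det([-5 1 -4; -2 4 -3; 4 -2 5]) = -24
det = (+1)·(4)·(-28) + (-1)·(-4)·(-4) + (+1)·(5)·(48) + (-1)·(2)·(-24) = 160

|M| = 160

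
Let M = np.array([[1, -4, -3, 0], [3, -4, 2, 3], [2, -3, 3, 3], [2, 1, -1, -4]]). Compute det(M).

Expand along row 1 (it has 1 zero):
  + (1) · M_11   where M_11 = det([-4 2 3; -3 3 3; 1 -1 -4]) = 18
  − (-4) · M_12   where M_12 = det([3 2 3; 2 3 3; 2 -1 -4]) = -23
  + (-3) · M_13   where M_13 = det([3 -4 3; 2 -3 3; 2 1 -4]) = -5
det = (+1)·(1)·(18) + (-1)·(-4)·(-23) + (+1)·(-3)·(-5) = -59

The determinant is -59.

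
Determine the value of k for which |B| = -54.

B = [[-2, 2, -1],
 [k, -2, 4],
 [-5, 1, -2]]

Expanding along the row containing k, det(B) is linear in k: det(B) = (3)·k + (-30).
Set (3)·k + (-30) = -54  ⇒  (3)·k = -24  ⇒  k = -8.

k = -8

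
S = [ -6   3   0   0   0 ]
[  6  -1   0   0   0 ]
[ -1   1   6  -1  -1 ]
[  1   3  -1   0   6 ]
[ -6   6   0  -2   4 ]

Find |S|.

-792

S is block lower-triangular with a 2×2 block and a 3×3 block on the diagonal, so its determinant equals the product of the determinants of the diagonal blocks.
det of the 2×2 block = -12
det of the 3×3 block = 66
det = (-12)·(66) = -792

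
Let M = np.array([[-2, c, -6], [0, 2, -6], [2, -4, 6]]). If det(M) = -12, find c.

Expanding along the column containing c, det(M) is linear in c: det(M) = (-12)·c + (48).
Set (-12)·c + (48) = -12  ⇒  (-12)·c = -60  ⇒  c = 5.

5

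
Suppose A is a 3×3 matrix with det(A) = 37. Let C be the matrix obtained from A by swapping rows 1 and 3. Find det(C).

-37

Swapping two rows multiplies the determinant by −1.
det(C) = (-1)·(37) = -37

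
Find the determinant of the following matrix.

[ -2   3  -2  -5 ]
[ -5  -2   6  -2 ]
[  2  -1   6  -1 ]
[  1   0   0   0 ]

-48

Expand along row 4 (it has 3 zeros):
  − (1) · M_41   where M_41 = det([3 -2 -5; -2 6 -2; -1 6 -1]) = 48
det = (-1)·(1)·(48) = -48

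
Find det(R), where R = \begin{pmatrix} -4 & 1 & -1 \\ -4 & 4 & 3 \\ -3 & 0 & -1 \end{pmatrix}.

The determinant is -9.

Expand along row 3:
  + (-3) · |1 -1; 4 3| = (-3)·(3 − (-4)) = -21
  + (-1) · |-4 1; -4 4| = (-1)·(-16 − (-4)) = 12
Sum: (-21) + (12) = -9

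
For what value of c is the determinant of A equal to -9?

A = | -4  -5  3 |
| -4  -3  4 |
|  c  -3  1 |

Expanding along the column containing c, det(A) is linear in c: det(A) = (-11)·c + (-20).
Set (-11)·c + (-20) = -9  ⇒  (-11)·c = 11  ⇒  c = -1.

c = -1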